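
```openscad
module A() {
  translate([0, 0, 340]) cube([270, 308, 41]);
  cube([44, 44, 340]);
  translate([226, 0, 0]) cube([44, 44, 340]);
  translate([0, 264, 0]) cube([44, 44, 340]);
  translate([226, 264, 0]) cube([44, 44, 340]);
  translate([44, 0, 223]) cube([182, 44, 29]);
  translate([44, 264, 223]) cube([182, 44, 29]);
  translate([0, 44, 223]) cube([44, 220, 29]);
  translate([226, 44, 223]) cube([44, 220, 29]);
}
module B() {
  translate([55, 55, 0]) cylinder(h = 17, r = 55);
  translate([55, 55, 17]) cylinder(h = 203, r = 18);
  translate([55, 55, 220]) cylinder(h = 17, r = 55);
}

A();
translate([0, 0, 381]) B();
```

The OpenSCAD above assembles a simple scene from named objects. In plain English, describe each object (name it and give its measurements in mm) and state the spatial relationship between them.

A is a simple wooden stool: a rectangular seat 270 mm (x) by 308 mm (y), 41 mm thick, top face at z = 381 mm, on four square legs, each 44×44 mm in cross-section. The legs rest on z = 0, each flush with a corner of the seat. Four stretchers, 44 mm wide and 29 mm tall, connect adjacent legs with their undersides at z = 223 mm, each running between the inner faces of the legs it joins and aligned with the legs' outer faces on the other axis.

B is a spool: two coaxial disc flanges of radius 55 mm and thickness 17 mm, joined by a core cylinder of radius 18 mm and height 203 mm. The lower flange rests on z = 0 and the three cylinders share a vertical axis.

The spool is on top of the stool.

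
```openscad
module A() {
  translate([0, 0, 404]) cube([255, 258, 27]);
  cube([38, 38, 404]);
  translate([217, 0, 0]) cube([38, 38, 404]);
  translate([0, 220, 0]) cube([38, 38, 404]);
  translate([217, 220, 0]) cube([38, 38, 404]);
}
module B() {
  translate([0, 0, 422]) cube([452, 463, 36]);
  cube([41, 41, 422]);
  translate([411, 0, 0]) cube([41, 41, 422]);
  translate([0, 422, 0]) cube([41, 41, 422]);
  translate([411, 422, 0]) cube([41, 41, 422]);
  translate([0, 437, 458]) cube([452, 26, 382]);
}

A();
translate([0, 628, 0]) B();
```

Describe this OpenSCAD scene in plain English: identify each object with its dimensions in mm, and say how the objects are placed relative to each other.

A is a simple wooden stool: a rectangular seat 255 mm (x) by 258 mm (y), 27 mm thick, top face at z = 431 mm, on four square legs, each 38×38 mm in cross-section. The legs rest on z = 0, each flush with a corner of the seat.

B is a chair. The seat is a 452×463×36 mm slab with its top at z = 458 mm, on four 41×41 mm corner legs (flush with the seat edges, standing on z = 0). A flat backrest 26 mm thick, 382 mm tall, spans the full seat width and rises from the seat top along its +y edge, rear face flush with the rear of the seat.

The chair is on the floor beside the stool on its +y side.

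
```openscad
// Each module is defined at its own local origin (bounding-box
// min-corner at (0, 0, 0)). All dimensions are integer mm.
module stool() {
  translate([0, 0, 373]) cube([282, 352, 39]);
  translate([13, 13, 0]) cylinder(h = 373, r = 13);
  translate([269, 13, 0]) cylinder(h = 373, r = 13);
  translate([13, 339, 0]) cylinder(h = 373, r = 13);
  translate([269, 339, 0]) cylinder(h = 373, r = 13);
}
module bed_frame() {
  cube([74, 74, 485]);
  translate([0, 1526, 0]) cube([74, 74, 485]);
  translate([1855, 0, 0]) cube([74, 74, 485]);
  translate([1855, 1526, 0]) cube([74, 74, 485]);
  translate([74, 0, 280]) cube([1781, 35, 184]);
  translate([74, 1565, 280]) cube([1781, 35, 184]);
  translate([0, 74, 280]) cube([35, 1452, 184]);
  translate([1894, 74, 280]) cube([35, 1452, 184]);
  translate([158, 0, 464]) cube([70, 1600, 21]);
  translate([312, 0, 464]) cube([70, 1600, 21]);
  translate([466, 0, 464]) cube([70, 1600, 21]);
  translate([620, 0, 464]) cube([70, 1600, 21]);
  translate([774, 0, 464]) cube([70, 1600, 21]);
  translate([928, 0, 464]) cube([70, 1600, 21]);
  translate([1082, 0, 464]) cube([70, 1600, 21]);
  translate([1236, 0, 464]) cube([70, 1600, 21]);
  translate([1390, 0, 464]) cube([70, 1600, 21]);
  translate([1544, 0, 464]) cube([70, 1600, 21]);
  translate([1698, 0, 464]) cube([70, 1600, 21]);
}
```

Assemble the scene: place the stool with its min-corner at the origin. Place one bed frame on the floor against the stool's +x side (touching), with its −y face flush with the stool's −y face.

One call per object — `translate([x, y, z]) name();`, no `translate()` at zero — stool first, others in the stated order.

stool();
translate([282, 0, 0]) bed_frame();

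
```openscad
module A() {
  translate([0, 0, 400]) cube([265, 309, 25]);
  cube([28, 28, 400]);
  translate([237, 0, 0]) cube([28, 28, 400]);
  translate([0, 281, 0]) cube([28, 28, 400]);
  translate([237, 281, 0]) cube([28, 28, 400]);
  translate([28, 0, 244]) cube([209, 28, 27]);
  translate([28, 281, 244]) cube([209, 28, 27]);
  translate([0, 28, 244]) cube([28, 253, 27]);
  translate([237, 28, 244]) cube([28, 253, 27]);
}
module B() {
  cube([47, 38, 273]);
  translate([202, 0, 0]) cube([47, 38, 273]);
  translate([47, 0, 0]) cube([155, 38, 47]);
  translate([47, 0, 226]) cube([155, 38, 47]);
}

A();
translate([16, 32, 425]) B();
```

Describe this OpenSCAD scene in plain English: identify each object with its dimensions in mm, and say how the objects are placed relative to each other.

A is a four-legged stool. The seat is 265×309 mm, 25 mm thick, top at z = 425 mm. It stands on four square legs, each 28×28 mm in cross-section, from z = 0 to the seat underside, each flush with a corner of the seat. Four stretchers, 28 mm wide and 27 mm tall, connect adjacent legs with their undersides at z = 244 mm, each running between the inner faces of the legs it joins and aligned with the legs' outer faces on the other axis.

B is a picture frame with a 155×179 mm rectangular opening (x by z) and a uniform 47 mm border on every side. Frame depth is 38 mm along y. It is built from two vertical stiles running the full outside height and two horizontal rails spanning the gap between the stiles.

The picture frame is on top of the stool.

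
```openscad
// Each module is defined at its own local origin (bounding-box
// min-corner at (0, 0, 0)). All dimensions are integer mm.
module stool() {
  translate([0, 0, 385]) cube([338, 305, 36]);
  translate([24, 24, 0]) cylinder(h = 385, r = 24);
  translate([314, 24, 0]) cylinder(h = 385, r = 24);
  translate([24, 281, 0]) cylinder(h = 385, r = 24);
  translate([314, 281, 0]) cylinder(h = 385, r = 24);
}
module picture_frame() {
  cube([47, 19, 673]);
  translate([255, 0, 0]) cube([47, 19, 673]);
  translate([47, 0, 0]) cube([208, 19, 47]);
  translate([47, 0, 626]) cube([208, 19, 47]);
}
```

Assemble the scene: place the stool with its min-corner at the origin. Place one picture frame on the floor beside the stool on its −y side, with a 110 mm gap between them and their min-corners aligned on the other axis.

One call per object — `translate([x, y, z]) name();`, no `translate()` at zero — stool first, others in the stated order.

stool();
translate([0, -129, 0]) picture_frame();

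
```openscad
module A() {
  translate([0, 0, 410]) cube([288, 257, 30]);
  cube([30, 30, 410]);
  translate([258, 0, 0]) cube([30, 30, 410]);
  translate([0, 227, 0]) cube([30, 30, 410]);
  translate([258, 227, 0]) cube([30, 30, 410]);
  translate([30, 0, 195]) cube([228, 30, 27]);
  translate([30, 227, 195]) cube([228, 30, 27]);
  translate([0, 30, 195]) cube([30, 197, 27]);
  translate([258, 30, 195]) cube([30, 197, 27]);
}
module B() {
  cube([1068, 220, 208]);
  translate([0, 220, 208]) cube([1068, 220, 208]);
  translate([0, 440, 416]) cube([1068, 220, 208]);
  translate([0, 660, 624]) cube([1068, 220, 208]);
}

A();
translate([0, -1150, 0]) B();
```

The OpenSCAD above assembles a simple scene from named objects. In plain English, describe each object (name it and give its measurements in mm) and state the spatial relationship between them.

A is a simple wooden stool: a rectangular seat 288 mm (x) by 257 mm (y), 30 mm thick, top face at z = 440 mm, on four square legs, each 30×30 mm in cross-section. The legs rest on z = 0, each flush with a corner of the seat. Four stretchers, 30 mm wide and 27 mm tall, connect adjacent legs with their undersides at z = 195 mm, each running between the inner faces of the legs it joins and aligned with the legs' outer faces on the other axis.

B is a straight staircase of 4 solid steps. Each step is 1068 mm wide (x), 220 mm deep (y, the going) and 208 mm tall (the rise). The first step rests on the floor; each subsequent step sits one going further in +y and one rise higher in +z, directly behind and above the previous step with no overlap.

The staircase is on the floor beside the stool on its −y side.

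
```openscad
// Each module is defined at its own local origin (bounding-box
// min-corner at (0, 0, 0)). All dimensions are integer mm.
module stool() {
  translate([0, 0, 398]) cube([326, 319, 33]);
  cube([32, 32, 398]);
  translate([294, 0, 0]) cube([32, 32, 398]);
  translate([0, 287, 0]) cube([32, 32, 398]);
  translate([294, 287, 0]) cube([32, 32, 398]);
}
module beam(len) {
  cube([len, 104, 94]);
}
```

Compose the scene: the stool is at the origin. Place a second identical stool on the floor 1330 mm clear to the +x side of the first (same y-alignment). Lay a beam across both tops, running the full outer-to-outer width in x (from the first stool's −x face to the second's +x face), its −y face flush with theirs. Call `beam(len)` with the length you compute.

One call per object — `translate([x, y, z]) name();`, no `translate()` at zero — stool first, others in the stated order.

stool();
translate([1656, 0, 0]) stool();
translate([0, 0, 431]) beam(1982);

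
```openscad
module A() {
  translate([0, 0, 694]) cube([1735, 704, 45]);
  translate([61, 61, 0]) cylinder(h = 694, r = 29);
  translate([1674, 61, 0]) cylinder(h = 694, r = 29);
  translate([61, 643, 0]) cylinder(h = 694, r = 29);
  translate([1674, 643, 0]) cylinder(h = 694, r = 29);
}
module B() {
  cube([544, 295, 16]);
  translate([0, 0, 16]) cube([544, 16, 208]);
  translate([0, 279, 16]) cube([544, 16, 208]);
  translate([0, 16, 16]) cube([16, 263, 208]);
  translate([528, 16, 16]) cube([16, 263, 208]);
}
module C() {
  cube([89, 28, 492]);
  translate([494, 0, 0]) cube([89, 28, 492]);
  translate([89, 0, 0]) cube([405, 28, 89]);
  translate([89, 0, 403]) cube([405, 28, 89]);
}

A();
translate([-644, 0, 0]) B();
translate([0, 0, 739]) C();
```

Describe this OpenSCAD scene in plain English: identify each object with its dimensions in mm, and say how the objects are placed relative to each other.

A is a table: top 1735 mm (x) × 704 mm (y), 45 mm thick, upper face at z = 739 mm, on four round legs of 58 mm diameter, each leg's bounding box inset 32 mm from the nearest pair of top edges, running from z = 0 to the bottom of the top.

B is an open storage box with external size 544×295×224 mm and wall thickness 16 mm (the base is also 16 mm thick). The base covers the whole footprint; the four walls stand on the base, with the y-facing walls full-width and the x-facing walls fitting between their inner faces.

C is a rectangular picture frame lying in the x–z plane (depth along y). The opening is 405 mm wide (x) by 314 mm tall (z), surrounded by a border 89 mm wide on all four sides. The frame is 28 mm deep and is made of two full-height vertical stiles with two horizontal rails fitted between them.

The open box is on the floor beside the table on its −x side. The picture frame is on top of the table.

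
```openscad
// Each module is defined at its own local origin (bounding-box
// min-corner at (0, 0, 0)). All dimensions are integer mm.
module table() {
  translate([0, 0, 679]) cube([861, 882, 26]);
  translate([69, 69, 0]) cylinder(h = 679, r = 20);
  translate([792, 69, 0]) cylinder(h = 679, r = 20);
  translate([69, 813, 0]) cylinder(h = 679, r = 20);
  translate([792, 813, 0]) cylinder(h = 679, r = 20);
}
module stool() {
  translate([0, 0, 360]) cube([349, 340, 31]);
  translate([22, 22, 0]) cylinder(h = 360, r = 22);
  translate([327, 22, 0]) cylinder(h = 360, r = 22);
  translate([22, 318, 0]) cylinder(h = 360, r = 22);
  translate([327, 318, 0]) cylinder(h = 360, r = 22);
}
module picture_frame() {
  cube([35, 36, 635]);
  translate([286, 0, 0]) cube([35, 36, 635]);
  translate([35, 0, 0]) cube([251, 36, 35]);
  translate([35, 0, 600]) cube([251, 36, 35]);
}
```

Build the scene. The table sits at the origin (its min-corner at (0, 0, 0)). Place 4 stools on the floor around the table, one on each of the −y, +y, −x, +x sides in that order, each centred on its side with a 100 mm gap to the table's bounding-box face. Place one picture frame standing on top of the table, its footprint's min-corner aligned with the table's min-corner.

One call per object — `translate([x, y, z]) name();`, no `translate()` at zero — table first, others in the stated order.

table();
translate([256, -440, 0]) stool();
translate([256, 982, 0]) stool();
translate([-449, 271, 0]) stool();
translate([961, 271, 0]) stool();
translate([0, 0, 705]) picture_frame();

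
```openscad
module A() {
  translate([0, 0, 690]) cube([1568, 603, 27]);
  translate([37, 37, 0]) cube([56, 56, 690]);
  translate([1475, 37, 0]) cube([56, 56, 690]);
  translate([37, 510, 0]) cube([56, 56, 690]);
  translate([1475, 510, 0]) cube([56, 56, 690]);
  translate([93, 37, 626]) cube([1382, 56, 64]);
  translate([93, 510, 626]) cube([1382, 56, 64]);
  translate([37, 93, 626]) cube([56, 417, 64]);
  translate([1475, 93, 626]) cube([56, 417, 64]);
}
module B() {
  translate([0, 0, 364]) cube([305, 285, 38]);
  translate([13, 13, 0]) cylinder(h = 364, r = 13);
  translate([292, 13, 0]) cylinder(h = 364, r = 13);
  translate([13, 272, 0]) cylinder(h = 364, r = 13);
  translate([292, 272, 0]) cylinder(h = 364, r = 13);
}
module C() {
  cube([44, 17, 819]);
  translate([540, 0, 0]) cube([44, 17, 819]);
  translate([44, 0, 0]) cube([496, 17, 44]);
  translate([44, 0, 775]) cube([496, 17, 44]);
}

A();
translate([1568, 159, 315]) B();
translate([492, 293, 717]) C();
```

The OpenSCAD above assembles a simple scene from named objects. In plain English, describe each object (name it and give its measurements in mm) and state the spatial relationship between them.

A is a rectangular dining table. The top is 1568×603×27 mm with its upper surface at z = 717 mm. It stands on four 56×56 mm square legs, each inset 37 mm from the nearest pair of top edges, running from the floor to the underside of the top. Four apron rails, 56 mm thick and 64 mm tall, run between adjacent legs with their top edges flush with the underside of the top and their outer faces flush with the legs' outer faces.

B is a four-legged stool. The seat is a 305×285×38 mm slab whose top surface is at z = 402 mm; four round legs, each 26 mm in diameter, run from the floor (z = 0) to the underside of the seat, each leg's axis is inset half a diameter from the nearest pair of seat edges (so the leg's bounding box is flush with the corner).

C is a rectangular picture frame lying in the x–z plane (depth along y). The opening is 496 mm wide (x) by 731 mm tall (z), surrounded by a border 44 mm wide on all four sides. The frame is 17 mm deep and is made of two full-height vertical stiles with two horizontal rails fitted between them.

The stool is beside the table with their tops flush at z = 717. The picture frame is on top of the table, centred.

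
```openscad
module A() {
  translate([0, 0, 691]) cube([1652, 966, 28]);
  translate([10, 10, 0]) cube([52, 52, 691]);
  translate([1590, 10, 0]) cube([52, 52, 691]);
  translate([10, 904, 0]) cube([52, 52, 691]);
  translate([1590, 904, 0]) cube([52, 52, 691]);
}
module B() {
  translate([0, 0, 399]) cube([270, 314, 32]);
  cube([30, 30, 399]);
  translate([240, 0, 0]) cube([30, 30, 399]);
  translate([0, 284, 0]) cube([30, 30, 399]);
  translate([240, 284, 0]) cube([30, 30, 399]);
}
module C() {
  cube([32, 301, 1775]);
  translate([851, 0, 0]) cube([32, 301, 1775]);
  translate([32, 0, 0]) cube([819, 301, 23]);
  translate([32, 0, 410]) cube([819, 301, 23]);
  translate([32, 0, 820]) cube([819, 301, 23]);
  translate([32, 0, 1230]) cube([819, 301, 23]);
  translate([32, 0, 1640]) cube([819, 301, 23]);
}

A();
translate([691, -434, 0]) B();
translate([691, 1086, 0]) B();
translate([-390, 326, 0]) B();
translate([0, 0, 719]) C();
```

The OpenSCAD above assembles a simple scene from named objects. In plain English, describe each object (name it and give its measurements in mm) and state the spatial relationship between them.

A is a table with a 1652×966 mm rectangular top, 28 mm thick, top surface at z = 719 mm, supported by four 52×52 mm square legs, each inset 10 mm from the nearest pair of top edges, running from the floor.

B is a four-legged stool. The seat is a 270×314×32 mm slab whose top surface is at z = 431 mm; four square legs, each 30×30 mm in cross-section, run from the floor (z = 0) to the underside of the seat, each flush with a corner of the seat.

C is a bookshelf 883 mm wide overall, 301 mm deep and 1775 mm tall. The two sides are 32 mm thick vertical panels. 5 horizontal shelves of 23 mm thickness span between the inner faces of the sides; the lowest shelf sits on the floor and shelves are stacked with a clear vertical gap of 387 mm between each pair.

Three stools sit around the table at the −y, +y, −x sides. The bookshelf is on top of the table.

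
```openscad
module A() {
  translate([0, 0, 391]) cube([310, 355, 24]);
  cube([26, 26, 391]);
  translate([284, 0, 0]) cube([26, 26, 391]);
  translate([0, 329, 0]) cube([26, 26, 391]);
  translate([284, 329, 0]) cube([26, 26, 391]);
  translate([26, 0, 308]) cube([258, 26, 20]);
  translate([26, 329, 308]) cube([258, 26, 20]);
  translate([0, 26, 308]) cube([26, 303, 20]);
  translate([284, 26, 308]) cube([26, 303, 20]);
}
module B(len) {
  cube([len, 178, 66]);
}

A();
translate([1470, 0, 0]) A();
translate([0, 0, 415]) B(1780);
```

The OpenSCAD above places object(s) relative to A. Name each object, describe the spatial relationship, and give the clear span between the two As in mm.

Second stool starts at x = 1470; first ends at x = 310; clear span = 1470 − 310 = 1160 mm.

A is a stool. B is a beam. A beam spans the tops of two stools. The clear span between the two stools is 1160 mm.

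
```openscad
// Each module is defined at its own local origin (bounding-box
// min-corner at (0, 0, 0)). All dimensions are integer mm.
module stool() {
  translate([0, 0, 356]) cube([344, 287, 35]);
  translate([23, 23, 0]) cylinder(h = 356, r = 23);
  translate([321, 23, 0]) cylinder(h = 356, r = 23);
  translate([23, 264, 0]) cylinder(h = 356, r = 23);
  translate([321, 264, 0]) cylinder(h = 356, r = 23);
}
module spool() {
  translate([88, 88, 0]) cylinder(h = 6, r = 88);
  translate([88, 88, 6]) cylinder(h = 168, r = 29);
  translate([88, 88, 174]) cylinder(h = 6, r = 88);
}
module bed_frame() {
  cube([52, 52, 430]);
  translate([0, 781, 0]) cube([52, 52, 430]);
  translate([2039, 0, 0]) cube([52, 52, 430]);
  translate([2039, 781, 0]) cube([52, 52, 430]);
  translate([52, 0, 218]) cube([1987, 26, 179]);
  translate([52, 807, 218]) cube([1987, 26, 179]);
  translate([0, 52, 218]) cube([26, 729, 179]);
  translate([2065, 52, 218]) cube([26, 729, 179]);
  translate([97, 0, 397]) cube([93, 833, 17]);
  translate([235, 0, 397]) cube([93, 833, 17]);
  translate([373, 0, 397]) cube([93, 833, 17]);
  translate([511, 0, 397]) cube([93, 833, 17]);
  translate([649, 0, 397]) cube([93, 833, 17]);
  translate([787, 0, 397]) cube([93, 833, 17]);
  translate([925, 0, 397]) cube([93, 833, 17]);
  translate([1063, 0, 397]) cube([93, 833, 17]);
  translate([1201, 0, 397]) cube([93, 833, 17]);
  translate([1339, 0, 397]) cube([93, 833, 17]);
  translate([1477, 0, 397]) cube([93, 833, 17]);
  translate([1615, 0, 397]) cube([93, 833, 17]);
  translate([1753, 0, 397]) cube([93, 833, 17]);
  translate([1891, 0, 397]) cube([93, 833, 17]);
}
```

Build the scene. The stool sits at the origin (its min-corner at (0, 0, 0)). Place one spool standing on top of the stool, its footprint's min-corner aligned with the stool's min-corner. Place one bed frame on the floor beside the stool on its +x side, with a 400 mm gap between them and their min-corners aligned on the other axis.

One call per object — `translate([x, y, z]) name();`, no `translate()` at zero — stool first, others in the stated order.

stool();
translate([0, 0, 391]) spool();
translate([744, 0, 0]) bed_frame();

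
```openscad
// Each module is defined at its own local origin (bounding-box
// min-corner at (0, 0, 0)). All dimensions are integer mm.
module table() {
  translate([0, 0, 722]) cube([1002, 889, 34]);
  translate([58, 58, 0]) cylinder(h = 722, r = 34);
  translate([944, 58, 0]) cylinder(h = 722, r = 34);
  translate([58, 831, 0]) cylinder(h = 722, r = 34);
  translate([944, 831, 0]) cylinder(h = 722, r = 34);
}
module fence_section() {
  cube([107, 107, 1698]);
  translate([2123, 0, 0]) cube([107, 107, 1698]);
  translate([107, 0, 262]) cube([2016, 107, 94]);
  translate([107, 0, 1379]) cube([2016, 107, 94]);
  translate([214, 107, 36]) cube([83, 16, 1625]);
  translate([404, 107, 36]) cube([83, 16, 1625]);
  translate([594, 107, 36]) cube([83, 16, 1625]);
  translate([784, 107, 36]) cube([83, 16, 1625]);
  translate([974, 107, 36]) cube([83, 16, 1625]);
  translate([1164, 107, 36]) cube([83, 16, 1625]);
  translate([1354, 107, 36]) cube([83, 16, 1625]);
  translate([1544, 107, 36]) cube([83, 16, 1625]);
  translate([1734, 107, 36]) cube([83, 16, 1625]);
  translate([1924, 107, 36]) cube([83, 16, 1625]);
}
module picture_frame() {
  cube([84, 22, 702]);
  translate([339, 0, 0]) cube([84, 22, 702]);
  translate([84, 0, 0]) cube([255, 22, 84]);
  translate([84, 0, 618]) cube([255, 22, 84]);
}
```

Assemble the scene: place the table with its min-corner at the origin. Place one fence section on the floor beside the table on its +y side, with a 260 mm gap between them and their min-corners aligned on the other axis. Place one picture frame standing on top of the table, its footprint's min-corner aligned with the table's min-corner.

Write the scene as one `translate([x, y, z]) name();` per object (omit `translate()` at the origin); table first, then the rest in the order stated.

table();
translate([0, 1149, 0]) fence_section();
translate([0, 0, 756]) picture_frame();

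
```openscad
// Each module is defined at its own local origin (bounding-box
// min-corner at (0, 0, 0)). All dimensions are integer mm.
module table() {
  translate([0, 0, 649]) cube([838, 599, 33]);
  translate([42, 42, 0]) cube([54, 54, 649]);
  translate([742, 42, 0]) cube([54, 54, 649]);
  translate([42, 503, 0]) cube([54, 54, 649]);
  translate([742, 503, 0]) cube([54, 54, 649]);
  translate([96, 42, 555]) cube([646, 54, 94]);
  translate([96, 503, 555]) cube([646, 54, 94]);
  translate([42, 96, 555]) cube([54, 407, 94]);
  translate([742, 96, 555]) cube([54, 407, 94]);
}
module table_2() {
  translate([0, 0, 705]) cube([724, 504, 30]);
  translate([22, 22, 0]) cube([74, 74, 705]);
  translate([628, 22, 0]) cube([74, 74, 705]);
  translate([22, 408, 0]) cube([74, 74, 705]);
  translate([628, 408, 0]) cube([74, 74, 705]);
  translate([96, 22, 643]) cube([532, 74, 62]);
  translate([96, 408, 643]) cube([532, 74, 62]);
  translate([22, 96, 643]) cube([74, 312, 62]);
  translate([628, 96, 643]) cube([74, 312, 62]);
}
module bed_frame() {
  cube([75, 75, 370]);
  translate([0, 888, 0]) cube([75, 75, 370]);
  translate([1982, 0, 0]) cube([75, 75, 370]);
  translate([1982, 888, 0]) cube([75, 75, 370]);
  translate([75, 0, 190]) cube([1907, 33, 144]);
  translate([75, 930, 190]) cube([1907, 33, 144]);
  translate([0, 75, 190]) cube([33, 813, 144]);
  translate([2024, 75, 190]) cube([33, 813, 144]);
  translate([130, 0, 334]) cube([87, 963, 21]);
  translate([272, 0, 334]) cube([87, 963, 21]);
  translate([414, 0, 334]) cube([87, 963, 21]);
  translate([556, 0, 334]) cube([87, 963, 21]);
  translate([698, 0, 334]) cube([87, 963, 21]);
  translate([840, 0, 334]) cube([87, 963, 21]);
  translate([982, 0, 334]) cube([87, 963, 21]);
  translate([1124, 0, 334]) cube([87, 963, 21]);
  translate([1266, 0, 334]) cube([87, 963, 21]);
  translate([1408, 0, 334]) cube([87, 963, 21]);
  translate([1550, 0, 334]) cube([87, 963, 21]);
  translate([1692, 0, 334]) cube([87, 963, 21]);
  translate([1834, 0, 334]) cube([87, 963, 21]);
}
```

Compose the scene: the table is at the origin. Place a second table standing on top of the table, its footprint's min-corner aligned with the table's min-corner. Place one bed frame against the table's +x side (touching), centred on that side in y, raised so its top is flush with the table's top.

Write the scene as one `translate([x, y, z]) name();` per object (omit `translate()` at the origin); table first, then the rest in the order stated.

table();
translate([0, 0, 682]) table_2();
translate([838, -182, 312]) bed_frame();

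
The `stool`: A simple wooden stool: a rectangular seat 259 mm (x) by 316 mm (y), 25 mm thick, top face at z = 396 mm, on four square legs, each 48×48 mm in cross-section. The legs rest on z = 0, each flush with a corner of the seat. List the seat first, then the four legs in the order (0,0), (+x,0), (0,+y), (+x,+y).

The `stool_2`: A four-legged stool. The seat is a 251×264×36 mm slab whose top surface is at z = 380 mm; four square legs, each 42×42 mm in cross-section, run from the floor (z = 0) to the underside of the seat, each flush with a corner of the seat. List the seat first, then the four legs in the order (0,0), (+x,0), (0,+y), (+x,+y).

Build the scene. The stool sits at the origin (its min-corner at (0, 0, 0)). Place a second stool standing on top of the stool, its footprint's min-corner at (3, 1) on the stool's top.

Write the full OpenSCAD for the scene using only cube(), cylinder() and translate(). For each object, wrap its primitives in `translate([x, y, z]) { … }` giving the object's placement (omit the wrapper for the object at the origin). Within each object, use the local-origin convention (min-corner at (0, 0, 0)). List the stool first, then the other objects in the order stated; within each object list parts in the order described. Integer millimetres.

translate([0, 0, 371]) cube([259, 316, 25]);
cube([48, 48, 371]);
translate([211, 0, 0]) cube([48, 48, 371]);
translate([0, 268, 0]) cube([48, 48, 371]);
translate([211, 268, 0]) cube([48, 48, 371]);
translate([3, 1, 396]) {
  translate([0, 0, 344]) cube([251, 264, 36]);
  cube([42, 42, 344]);
  translate([209, 0, 0]) cube([42, 42, 344]);
  translate([0, 222, 0]) cube([42, 42, 344]);
  translate([209, 222, 0]) cube([42, 42, 344]);
}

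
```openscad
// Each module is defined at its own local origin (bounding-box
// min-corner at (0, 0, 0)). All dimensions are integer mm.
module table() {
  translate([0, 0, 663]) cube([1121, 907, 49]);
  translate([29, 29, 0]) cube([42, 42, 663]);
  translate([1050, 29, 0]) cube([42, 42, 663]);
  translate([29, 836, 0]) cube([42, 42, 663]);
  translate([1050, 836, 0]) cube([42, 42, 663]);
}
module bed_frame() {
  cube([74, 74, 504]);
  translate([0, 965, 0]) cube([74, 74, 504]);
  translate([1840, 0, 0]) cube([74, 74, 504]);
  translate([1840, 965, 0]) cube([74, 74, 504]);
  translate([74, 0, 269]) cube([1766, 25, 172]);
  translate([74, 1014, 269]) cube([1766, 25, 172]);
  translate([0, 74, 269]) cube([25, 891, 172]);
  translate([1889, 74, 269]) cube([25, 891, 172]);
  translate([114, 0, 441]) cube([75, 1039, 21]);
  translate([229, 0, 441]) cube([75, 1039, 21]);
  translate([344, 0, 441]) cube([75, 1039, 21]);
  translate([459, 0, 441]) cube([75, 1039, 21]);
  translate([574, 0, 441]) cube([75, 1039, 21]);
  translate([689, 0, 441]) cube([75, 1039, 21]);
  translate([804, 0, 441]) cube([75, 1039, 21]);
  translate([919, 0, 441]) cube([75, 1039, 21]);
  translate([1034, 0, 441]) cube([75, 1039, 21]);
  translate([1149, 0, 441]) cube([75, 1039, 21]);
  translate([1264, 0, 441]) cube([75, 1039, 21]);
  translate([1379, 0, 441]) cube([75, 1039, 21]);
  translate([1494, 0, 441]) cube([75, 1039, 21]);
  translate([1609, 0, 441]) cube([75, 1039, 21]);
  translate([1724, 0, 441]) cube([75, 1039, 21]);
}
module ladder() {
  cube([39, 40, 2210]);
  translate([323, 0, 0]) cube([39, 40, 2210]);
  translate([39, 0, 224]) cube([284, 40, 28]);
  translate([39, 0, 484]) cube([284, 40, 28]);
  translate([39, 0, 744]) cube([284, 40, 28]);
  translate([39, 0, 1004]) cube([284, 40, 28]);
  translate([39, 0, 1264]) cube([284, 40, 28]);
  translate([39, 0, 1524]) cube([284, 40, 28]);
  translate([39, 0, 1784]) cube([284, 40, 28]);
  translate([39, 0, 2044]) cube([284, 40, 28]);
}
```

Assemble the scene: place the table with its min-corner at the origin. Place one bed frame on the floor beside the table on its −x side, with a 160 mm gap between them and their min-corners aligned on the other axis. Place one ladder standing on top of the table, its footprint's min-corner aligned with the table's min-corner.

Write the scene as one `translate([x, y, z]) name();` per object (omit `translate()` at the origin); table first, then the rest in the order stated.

table();
translate([-2074, 0, 0]) bed_frame();
translate([0, 0, 712]) ladder();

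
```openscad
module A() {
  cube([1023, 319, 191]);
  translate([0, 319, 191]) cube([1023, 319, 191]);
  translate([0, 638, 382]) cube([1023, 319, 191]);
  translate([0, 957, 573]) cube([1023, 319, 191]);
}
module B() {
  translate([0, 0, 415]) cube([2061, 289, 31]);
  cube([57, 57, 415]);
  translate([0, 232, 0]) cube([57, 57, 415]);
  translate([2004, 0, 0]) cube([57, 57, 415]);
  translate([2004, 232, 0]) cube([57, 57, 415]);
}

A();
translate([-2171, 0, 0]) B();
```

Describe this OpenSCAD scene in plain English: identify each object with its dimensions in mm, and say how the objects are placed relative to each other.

A is a straight staircase of 4 solid steps. Each step is 1023 mm wide (x), 319 mm deep (y, the going) and 191 mm tall (the rise). The first step rests on the floor; each subsequent step sits one going further in +y and one rise higher in +z, directly behind and above the previous step with no overlap.

B is a bench: a 2061×289 mm seat slab, 31 mm thick, top at z = 446 mm, on four 57×57 mm square legs flush with the seat corners and standing on z = 0.

The bench is on the floor beside the staircase on its −x side.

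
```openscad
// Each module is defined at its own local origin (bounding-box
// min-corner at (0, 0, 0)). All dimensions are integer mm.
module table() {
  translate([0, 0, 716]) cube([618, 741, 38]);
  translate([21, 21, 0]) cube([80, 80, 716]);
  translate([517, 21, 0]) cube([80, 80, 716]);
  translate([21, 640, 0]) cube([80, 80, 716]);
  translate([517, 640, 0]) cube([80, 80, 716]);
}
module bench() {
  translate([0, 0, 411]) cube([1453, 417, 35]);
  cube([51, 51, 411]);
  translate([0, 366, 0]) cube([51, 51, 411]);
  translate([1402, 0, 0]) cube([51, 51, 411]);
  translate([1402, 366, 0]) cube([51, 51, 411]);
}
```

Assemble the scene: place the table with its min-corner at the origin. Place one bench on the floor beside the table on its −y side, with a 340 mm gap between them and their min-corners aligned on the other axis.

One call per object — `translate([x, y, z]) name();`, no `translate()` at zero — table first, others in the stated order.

table();
translate([0, -757, 0]) bench();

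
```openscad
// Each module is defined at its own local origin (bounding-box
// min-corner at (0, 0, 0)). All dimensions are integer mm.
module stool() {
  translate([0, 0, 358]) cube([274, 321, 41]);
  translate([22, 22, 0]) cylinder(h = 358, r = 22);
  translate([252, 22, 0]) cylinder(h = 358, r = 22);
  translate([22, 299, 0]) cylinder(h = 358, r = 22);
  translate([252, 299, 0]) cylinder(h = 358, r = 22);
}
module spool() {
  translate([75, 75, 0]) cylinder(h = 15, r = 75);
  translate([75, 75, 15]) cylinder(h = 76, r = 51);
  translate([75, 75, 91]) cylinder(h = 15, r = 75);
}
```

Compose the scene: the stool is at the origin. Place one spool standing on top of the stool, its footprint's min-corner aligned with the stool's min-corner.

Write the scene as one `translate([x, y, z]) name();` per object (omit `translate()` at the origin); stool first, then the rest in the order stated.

stool();
translate([0, 0, 399]) spool();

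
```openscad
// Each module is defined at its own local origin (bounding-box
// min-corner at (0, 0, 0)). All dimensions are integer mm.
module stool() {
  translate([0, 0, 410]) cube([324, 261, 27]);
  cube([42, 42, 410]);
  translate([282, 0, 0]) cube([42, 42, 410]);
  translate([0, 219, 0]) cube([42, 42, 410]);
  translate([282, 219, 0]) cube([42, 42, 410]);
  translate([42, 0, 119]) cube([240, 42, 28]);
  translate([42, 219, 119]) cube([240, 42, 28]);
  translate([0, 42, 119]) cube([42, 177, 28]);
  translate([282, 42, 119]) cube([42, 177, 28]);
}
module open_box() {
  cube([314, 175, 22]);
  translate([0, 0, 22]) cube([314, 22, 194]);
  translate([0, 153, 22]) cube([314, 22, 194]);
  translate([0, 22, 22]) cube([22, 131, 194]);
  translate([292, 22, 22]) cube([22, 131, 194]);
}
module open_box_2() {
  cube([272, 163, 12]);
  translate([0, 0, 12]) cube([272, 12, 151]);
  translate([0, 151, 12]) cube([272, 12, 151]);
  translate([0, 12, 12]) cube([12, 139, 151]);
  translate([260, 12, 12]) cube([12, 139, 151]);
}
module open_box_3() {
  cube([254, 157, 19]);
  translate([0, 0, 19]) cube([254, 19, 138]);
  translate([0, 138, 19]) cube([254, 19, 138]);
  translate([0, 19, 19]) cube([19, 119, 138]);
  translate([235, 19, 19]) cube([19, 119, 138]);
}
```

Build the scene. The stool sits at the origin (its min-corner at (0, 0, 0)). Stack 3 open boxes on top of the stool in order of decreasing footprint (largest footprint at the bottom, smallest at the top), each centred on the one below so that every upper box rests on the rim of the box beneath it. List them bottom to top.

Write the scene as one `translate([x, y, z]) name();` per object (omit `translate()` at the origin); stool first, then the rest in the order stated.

stool();
translate([5, 43, 437]) open_box();
translate([26, 49, 653]) open_box_2();
translate([35, 52, 816]) open_box_3();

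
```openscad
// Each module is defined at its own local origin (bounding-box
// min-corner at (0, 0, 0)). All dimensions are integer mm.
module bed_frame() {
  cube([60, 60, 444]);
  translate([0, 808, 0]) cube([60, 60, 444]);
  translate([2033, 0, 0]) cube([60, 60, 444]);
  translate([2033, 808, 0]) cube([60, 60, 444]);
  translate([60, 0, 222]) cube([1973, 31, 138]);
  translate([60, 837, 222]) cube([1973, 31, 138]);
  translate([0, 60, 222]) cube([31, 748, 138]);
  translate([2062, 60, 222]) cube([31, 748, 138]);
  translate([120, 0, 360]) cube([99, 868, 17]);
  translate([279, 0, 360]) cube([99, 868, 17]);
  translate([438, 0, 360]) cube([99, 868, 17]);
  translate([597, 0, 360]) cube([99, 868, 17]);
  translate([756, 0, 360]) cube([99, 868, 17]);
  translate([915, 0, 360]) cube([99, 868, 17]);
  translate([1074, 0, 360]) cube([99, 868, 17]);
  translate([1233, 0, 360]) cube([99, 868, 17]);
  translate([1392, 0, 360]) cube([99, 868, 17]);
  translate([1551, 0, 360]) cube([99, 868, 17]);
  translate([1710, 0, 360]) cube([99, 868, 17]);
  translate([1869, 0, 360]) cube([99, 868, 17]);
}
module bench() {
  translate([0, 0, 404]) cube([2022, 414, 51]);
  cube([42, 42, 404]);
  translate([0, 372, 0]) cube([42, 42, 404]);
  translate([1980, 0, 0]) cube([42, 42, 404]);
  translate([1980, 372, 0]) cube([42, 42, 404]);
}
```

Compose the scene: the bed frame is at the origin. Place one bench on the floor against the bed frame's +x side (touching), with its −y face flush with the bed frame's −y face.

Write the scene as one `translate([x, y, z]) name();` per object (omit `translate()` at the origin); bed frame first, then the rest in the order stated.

bed_frame();
translate([2093, 0, 0]) bench();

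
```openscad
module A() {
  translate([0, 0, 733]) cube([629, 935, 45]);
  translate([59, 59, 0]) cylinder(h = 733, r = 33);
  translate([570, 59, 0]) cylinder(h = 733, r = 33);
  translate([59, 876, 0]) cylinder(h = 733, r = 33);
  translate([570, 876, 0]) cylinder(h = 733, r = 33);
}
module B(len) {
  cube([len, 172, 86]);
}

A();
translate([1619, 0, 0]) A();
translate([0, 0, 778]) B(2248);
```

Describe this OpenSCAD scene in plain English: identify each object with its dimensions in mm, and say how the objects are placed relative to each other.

A is a rectangular dining table. The top is 629×935×45 mm with its upper surface at z = 778 mm. It stands on four round legs of 66 mm diameter, each leg's bounding box inset 26 mm from the nearest pair of top edges, running from the floor to the underside of the top.

B is a rectangular beam 2248 mm long (x), 172 mm deep (y), 86 mm thick (z).

The beam spans the tops of two tables placed 990 mm apart, resting at z = 778 mm.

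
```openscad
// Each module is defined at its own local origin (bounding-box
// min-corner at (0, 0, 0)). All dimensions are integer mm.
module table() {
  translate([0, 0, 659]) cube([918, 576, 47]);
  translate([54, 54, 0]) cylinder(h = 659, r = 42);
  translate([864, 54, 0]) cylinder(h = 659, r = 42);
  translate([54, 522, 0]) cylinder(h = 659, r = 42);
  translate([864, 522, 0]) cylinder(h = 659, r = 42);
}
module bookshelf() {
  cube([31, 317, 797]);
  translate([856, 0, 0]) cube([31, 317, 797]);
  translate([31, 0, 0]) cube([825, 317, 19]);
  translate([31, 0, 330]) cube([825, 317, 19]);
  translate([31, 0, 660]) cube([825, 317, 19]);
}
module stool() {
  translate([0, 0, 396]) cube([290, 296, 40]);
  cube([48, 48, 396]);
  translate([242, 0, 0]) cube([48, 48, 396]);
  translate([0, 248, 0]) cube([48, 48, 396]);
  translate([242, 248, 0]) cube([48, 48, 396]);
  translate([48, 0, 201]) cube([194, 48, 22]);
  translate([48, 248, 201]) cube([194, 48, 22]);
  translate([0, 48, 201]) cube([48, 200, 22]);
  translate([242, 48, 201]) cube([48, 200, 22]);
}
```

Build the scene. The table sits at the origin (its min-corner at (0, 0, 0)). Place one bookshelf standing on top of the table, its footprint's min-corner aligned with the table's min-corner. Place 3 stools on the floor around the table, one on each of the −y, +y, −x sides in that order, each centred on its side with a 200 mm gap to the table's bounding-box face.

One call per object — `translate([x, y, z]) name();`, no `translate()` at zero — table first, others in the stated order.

table();
translate([0, 0, 706]) bookshelf();
translate([314, -496, 0]) stool();
translate([314, 776, 0]) stool();
translate([-490, 140, 0]) stool();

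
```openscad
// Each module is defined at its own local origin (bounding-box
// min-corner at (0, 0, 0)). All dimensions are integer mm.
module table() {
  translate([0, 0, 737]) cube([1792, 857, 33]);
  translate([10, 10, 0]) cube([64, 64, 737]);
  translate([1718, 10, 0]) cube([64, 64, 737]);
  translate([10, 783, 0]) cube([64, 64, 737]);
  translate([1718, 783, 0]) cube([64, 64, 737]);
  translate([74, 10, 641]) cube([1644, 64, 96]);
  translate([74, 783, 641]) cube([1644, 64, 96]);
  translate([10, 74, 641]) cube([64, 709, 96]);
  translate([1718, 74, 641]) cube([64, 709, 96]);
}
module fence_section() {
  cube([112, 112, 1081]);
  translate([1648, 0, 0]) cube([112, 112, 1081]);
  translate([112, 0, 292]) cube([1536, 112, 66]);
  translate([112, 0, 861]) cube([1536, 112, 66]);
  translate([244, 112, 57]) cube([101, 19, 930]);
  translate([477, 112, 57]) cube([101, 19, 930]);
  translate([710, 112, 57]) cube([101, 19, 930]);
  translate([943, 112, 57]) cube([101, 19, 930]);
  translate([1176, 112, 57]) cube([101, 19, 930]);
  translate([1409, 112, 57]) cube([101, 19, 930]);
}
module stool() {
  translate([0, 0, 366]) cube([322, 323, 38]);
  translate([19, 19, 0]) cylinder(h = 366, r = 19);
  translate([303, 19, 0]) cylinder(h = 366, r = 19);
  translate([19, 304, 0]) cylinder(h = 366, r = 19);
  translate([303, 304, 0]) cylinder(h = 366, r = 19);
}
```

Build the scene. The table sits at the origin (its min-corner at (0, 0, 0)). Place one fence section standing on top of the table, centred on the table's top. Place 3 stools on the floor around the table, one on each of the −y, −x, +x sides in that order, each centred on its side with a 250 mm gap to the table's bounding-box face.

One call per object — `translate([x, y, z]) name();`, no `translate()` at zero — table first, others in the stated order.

table();
translate([16, 363, 770]) fence_section();
translate([735, -573, 0]) stool();
translate([-572, 267, 0]) stool();
translate([2042, 267, 0]) stool();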